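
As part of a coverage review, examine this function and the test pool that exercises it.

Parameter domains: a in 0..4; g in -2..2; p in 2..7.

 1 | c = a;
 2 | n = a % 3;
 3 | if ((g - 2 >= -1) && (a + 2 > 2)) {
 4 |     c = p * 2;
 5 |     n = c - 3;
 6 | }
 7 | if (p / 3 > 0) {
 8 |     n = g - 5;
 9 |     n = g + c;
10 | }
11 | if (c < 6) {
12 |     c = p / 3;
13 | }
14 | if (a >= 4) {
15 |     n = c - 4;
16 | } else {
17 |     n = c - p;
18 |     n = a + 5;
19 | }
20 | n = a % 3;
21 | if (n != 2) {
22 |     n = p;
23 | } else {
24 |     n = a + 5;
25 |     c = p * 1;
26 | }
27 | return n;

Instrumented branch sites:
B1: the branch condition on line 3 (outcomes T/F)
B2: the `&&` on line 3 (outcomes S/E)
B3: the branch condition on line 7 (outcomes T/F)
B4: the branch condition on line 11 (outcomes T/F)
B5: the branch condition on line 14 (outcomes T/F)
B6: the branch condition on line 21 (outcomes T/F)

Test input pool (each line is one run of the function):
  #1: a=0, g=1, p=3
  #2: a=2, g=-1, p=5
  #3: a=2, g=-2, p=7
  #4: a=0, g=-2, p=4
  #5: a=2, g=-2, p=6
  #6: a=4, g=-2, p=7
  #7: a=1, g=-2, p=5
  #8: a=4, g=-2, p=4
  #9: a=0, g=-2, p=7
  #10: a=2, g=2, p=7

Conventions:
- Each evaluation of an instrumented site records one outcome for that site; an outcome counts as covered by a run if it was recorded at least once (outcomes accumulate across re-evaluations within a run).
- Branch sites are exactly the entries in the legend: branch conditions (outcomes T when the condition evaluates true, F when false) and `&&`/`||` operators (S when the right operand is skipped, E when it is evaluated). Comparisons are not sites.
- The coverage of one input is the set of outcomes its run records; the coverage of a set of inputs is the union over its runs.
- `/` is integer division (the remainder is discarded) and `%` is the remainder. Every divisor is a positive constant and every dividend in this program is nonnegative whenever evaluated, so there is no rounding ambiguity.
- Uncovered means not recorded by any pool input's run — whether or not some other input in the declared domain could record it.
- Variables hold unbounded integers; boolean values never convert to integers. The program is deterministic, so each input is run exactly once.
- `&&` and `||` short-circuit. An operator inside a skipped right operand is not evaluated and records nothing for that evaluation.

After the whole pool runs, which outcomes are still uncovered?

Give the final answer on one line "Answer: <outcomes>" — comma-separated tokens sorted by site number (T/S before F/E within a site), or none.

input #1 (a=0, g=1, p=3): events B2->E, B1->F, B3->T, B4->T, B5->F, B6->T; covers B1=F, B2=E, B3=T, B4=T, B5=F, B6=T
input #2 (a=2, g=-1, p=5): events B2->S, B1->F, B3->T, B4->T, B5->F, B6->F; covers B1=F, B2=S, B3=T, B4=T, B5=F, B6=F
input #3 (a=2, g=-2, p=7): events B2->S, B1->F, B3->T, B4->T, B5->F, B6->F; covers B1=F, B2=S, B3=T, B4=T, B5=F, B6=F
input #4 (a=0, g=-2, p=4): events B2->S, B1->F, B3->T, B4->T, B5->F, B6->T; covers B1=F, B2=S, B3=T, B4=T, B5=F, B6=T
input #5 (a=2, g=-2, p=6): events B2->S, B1->F, B3->T, B4->T, B5->F, B6->F; covers B1=F, B2=S, B3=T, B4=T, B5=F, B6=F
input #6 (a=4, g=-2, p=7): events B2->S, B1->F, B3->T, B4->T, B5->T, B6->T; covers B1=F, B2=S, B3=T, B4=T, B5=T, B6=T
input #7 (a=1, g=-2, p=5): events B2->S, B1->F, B3->T, B4->T, B5->F, B6->T; covers B1=F, B2=S, B3=T, B4=T, B5=F, B6=T
input #8 (a=4, g=-2, p=4): events B2->S, B1->F, B3->T, B4->T, B5->T, B6->T; covers B1=F, B2=S, B3=T, B4=T, B5=T, B6=T
input #9 (a=0, g=-2, p=7): events B2->S, B1->F, B3->T, B4->T, B5->F, B6->T; covers B1=F, B2=S, B3=T, B4=T, B5=F, B6=T
input #10 (a=2, g=2, p=7): events B2->E, B1->T, B3->T, B4->F, B5->F, B6->F; covers B1=T, B2=E, B3=T, B4=F, B5=F, B6=F
union over the pool: B1=T, B1=F, B2=S, B2=E, B3=T, B4=T, B4=F, B5=T, B5=F, B6=T, B6=F
uncovered (1 of 12): B3=F

Answer: B3=F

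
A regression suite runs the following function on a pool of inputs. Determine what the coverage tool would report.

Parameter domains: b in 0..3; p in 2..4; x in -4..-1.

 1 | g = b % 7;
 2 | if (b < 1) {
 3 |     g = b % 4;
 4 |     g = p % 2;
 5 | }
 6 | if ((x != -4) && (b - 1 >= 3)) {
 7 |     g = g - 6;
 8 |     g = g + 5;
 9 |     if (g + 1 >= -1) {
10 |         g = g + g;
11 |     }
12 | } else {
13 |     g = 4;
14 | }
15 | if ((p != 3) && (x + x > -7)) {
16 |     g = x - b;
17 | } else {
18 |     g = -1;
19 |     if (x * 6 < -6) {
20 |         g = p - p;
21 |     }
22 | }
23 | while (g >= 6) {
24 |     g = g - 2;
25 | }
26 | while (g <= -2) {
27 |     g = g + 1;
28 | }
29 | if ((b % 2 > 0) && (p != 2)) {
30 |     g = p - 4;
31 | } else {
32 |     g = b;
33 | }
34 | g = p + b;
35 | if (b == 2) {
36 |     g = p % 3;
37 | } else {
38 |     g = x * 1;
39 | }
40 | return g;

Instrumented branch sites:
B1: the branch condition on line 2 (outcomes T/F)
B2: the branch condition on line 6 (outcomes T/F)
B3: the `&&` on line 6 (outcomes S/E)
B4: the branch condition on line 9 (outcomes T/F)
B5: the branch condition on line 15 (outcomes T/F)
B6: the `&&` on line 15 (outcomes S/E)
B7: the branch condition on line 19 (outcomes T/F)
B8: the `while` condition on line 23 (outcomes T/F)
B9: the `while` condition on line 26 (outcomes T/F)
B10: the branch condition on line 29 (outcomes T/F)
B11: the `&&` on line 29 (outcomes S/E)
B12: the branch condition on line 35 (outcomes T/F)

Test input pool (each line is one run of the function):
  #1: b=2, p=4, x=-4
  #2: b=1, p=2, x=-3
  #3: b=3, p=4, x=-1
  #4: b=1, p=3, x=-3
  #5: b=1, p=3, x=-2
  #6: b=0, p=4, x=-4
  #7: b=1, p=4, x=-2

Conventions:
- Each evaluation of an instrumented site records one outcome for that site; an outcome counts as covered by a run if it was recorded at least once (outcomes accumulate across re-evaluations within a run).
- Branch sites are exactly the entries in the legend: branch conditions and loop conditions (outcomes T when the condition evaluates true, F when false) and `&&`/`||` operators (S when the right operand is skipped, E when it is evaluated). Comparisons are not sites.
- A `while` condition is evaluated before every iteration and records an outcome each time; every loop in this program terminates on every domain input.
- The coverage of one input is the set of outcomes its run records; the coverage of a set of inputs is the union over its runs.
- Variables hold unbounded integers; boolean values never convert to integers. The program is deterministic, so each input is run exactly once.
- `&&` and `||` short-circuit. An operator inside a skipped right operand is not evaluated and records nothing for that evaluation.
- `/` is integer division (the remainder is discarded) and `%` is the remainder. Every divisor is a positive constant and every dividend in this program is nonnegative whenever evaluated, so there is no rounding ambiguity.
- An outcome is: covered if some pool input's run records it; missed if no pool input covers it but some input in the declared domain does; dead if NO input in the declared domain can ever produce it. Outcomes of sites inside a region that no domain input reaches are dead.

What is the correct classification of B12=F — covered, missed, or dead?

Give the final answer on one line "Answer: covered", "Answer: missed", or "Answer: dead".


B12=F is recorded by pool input(s) 2, 3, 4, 5, 6, 7 -> covered
Answer: covered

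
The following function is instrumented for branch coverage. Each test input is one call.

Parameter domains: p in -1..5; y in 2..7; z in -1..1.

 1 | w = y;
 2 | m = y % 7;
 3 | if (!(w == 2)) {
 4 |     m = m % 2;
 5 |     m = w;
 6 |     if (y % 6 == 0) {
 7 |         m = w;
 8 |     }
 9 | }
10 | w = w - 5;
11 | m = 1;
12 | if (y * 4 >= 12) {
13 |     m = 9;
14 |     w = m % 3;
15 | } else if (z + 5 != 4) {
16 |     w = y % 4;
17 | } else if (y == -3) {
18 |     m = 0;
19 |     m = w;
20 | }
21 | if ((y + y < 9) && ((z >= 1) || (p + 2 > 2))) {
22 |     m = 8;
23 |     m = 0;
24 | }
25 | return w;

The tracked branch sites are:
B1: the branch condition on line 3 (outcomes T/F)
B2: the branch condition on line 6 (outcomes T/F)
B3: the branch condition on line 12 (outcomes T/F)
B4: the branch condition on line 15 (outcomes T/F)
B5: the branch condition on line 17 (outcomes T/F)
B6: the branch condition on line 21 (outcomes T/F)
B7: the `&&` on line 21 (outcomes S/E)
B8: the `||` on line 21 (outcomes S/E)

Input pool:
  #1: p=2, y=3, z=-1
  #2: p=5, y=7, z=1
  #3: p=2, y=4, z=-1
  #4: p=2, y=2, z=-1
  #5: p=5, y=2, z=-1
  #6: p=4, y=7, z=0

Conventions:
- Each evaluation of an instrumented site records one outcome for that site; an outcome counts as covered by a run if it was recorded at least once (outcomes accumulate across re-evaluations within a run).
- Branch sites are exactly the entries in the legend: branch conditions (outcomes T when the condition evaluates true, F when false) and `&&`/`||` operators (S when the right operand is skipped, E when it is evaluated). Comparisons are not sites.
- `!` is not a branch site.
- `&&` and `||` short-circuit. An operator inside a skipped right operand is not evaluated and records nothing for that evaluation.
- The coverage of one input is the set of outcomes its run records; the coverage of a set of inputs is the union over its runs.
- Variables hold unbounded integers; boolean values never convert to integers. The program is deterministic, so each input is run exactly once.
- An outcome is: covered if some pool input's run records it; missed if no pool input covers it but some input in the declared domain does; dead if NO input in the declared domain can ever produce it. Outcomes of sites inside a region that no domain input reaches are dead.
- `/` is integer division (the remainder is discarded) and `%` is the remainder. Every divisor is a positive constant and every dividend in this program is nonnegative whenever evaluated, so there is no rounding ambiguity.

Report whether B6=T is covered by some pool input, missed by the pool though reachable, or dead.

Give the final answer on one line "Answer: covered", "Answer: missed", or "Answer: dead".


B6=T is recorded by pool input(s) 1, 3, 4, 5 -> covered
Answer: covered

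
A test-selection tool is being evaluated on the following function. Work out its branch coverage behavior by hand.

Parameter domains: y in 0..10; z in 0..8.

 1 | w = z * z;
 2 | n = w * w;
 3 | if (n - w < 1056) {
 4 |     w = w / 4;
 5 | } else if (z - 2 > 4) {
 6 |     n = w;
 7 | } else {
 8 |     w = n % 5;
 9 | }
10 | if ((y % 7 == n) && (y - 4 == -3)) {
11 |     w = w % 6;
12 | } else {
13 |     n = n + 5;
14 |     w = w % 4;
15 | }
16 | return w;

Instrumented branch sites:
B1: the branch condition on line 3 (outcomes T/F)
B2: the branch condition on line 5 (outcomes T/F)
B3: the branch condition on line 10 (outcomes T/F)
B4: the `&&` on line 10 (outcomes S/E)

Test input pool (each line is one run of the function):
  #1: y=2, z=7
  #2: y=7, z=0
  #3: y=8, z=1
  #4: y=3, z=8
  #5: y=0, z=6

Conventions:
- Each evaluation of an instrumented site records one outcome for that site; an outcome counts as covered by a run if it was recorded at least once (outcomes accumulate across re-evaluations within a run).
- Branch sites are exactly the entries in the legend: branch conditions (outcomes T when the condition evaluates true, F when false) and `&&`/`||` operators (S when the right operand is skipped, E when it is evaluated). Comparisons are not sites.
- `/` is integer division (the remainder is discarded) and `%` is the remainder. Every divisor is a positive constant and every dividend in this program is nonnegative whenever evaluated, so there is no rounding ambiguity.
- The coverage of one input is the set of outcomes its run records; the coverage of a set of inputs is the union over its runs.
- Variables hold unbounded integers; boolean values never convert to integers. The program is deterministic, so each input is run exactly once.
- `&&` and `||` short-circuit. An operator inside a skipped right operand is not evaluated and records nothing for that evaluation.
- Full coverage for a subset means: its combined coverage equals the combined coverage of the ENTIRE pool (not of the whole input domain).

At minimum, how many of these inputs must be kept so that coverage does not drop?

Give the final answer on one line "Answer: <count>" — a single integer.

input #1 (y=2, z=7): events B1->F, B2->T, B4->S, B3->F; covers B1=F, B2=T, B3=F, B4=S
input #2 (y=7, z=0): events B1->T, B4->E, B3->F; covers B1=T, B3=F, B4=E
input #3 (y=8, z=1): events B1->T, B4->E, B3->F; covers B1=T, B3=F, B4=E
input #4 (y=3, z=8): events B1->F, B2->T, B4->S, B3->F; covers B1=F, B2=T, B3=F, B4=S
input #5 (y=0, z=6): events B1->F, B2->F, B4->S, B3->F; covers B1=F, B2=F, B3=F, B4=S
pool-wide coverage (7 outcomes): B1=T, B1=F, B2=T, B2=F, B3=F, B4=S, B4=E
no size-1 subset reaches all 7 outcomes (best union: 4/7)
no size-2 subset reaches all 7 outcomes (best union: 6/7)
the canonical winner is {1, 2, 5}: size 3, full 7-outcome coverage, earliest index list among size-3 covers

Answer: 3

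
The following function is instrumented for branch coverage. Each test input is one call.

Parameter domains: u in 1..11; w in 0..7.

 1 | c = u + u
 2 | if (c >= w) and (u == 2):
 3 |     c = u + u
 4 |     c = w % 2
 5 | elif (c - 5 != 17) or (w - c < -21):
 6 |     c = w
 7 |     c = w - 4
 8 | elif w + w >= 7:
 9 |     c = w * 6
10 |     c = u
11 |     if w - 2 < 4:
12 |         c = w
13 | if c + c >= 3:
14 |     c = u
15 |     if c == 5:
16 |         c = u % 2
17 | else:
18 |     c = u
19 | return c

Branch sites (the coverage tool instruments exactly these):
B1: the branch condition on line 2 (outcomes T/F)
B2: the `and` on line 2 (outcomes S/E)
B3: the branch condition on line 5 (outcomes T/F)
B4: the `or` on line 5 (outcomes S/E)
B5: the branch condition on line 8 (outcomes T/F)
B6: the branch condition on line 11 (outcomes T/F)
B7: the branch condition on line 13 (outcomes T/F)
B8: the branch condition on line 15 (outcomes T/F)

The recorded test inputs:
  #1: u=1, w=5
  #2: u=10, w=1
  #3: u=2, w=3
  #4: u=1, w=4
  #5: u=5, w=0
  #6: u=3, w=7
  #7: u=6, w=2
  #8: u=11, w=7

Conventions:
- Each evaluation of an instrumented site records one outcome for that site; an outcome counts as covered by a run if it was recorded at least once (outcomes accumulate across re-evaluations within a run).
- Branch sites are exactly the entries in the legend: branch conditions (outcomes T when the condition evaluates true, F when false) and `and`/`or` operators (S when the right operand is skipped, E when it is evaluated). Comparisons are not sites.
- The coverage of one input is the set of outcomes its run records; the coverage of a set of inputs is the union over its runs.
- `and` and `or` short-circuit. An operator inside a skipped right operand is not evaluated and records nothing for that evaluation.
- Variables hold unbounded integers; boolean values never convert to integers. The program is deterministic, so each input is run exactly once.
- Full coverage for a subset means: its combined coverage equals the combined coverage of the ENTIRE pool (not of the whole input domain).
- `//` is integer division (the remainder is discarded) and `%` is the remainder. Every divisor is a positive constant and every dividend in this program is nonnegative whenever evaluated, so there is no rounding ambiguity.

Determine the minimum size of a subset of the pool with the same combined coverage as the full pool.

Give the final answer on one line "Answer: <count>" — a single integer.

test 1 (u=1, w=5) fires B2->S, B1->F, B4->S, B3->T, B7->F; hits B1=F, B2=S, B3=T, B4=S, B7=F
test 2 (u=10, w=1) fires B2->E, B1->F, B4->S, B3->T, B7->F; hits B1=F, B2=E, B3=T, B4=S, B7=F
test 3 (u=2, w=3) fires B2->E, B1->T, B7->F; hits B1=T, B2=E, B7=F
test 4 (u=1, w=4) fires B2->S, B1->F, B4->S, B3->T, B7->F; hits B1=F, B2=S, B3=T, B4=S, B7=F
test 5 (u=5, w=0) fires B2->E, B1->F, B4->S, B3->T, B7->F; hits B1=F, B2=E, B3=T, B4=S, B7=F
test 6 (u=3, w=7) fires B2->S, B1->F, B4->S, B3->T, B7->T, B8->F; hits B1=F, B2=S, B3=T, B4=S, B7=T, B8=F
test 7 (u=6, w=2) fires B2->E, B1->F, B4->S, B3->T, B7->F; hits B1=F, B2=E, B3=T, B4=S, B7=F
test 8 (u=11, w=7) fires B2->E, B1->F, B4->E, B3->F, B5->T, B6->F, B7->T, B8->F; hits B1=F, B2=E, B3=F, B4=E, B5=T, B6=F, B7=T, B8=F
union over all inputs: B1=T, B1=F, B2=S, B2=E, B3=T, B3=F, B4=S, B4=E, B5=T, B6=F, B7=T, B7=F, B8=F (13 outcomes)
no size-1 subset reaches all 13 outcomes (best union: 8/13)
no size-2 subset reaches all 13 outcomes (best union: 12/13)
the canonical winner is {1, 3, 8}: size 3, full 13-outcome coverage, earliest index list among size-3 covers

Answer: 3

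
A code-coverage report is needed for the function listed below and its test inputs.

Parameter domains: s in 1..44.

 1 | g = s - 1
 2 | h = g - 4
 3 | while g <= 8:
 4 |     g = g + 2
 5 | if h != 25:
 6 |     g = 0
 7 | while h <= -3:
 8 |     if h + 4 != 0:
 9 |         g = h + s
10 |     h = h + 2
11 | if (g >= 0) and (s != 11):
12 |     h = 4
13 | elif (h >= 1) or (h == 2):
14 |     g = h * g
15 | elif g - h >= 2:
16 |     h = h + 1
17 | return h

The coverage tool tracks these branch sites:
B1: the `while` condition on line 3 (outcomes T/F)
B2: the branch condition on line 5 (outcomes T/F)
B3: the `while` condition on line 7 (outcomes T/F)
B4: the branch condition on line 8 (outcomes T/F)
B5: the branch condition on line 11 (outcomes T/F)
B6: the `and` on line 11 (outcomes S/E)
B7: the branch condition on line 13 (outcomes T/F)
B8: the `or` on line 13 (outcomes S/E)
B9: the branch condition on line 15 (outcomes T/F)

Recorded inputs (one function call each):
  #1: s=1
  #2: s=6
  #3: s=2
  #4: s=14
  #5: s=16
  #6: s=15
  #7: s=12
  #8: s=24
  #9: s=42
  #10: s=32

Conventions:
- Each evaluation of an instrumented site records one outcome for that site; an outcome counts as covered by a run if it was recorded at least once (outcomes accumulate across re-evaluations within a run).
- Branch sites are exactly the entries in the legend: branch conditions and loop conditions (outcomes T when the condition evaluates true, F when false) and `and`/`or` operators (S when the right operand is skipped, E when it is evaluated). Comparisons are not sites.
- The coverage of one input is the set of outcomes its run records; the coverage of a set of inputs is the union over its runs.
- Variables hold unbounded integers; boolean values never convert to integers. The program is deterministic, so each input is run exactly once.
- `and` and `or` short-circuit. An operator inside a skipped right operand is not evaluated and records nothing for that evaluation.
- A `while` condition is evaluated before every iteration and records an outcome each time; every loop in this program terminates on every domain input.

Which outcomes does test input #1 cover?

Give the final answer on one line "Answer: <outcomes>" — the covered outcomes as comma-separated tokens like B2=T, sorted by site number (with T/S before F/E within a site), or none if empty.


Simulating input #1 (s=1) step by step:
  B1->T, B1->T, B1->T, B1->T, B1->T, B1->F, B2->T, B3->T, B4->F, B3->F
  B6->E, B5->T
deduplicating events, the covered set is: B1=T, B1=F, B2=T, B3=T, B3=F, B4=F, B5=T, B6=E
Answer: B1=T, B1=F, B2=T, B3=T, B3=F, B4=F, B5=T, B6=E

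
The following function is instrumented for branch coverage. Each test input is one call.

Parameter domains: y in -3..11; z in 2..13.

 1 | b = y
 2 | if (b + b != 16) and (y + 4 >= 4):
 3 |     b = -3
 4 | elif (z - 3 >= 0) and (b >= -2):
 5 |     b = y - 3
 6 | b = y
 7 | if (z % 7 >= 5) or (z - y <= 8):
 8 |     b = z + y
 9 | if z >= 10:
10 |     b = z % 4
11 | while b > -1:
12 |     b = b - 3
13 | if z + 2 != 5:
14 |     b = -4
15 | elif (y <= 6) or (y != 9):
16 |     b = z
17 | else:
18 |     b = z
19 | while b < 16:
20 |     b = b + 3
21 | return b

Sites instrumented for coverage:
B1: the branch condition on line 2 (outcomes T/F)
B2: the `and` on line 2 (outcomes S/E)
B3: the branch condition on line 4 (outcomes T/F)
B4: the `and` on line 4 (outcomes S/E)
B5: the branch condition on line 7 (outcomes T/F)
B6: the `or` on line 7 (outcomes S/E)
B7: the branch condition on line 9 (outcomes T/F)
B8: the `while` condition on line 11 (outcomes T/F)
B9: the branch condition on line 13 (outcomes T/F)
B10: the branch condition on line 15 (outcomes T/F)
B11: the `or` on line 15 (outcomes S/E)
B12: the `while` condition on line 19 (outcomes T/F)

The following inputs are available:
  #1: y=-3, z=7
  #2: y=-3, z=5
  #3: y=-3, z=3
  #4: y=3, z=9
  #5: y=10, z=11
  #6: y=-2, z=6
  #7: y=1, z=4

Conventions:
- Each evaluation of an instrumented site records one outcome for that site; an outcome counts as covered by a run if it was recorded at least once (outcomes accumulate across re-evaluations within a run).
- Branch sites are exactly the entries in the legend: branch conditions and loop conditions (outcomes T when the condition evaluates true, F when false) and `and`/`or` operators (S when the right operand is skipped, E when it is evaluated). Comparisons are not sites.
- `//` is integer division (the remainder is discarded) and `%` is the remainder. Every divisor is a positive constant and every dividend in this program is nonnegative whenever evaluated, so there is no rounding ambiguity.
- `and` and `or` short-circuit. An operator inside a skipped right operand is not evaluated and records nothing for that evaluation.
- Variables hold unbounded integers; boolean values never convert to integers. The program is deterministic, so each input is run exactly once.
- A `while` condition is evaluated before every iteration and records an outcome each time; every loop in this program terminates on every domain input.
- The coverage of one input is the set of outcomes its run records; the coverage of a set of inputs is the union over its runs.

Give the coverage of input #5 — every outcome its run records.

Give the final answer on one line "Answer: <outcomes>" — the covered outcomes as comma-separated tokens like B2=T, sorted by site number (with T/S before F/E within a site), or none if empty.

Event log for input #5 (y=10, z=11):
  B2->E, B1->T, B6->E, B5->T, B7->T, B8->T, B8->T, B8->F, B9->T, B12->T
  B12->T, B12->T, B12->T, B12->T, B12->T, B12->T, B12->F
collecting distinct outcomes: B1=T, B2=E, B5=T, B6=E, B7=T, B8=T, B8=F, B9=T, B12=T, B12=F

Answer: B1=T, B2=E, B5=T, B6=E, B7=T, B8=T, B8=F, B9=T, B12=T, B12=F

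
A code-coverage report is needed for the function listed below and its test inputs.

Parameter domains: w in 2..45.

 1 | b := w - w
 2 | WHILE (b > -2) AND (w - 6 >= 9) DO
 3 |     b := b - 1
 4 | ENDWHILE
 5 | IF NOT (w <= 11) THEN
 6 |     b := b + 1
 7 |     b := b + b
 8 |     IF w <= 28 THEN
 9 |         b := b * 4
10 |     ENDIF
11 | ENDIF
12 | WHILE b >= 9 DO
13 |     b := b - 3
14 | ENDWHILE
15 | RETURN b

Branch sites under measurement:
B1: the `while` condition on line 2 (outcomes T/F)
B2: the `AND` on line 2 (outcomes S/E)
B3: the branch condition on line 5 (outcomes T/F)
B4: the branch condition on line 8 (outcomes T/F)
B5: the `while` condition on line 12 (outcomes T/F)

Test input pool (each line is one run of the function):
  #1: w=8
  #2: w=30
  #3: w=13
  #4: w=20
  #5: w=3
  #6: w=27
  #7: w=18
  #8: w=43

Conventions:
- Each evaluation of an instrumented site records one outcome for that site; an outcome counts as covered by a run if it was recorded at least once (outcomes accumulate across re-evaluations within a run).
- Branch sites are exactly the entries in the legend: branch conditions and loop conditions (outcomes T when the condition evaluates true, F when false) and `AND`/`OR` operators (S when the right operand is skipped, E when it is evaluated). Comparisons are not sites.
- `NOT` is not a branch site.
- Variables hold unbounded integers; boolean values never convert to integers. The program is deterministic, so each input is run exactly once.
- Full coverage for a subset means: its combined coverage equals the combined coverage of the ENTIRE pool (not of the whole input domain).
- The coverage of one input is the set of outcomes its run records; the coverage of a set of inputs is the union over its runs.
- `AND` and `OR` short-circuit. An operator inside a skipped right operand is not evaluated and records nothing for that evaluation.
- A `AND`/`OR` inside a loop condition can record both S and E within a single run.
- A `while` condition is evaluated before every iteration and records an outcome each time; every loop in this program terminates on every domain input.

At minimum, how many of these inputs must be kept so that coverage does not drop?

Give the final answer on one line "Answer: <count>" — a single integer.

input #1 (w=8): events B2->E, B1->F, B3->F, B5->F; covers B1=F, B2=E, B3=F, B5=F
input #2 (w=30): events B2->E, B1->T, B2->E, B1->T, B2->S, B1->F, B3->T, B4->F, B5->F; covers B1=T, B1=F, B2=S, B2=E, B3=T, B4=F, B5=F
input #3 (w=13): events B2->E, B1->F, B3->T, B4->T, B5->F; covers B1=F, B2=E, B3=T, B4=T, B5=F
input #4 (w=20): events B2->E, B1->T, B2->E, B1->T, B2->S, B1->F, B3->T, B4->T, B5->F; covers B1=T, B1=F, B2=S, B2=E, B3=T, B4=T, B5=F
input #5 (w=3): events B2->E, B1->F, B3->F, B5->F; covers B1=F, B2=E, B3=F, B5=F
input #6 (w=27): events B2->E, B1->T, B2->E, B1->T, B2->S, B1->F, B3->T, B4->T, B5->F; covers B1=T, B1=F, B2=S, B2=E, B3=T, B4=T, B5=F
input #7 (w=18): events B2->E, B1->T, B2->E, B1->T, B2->S, B1->F, B3->T, B4->T, B5->F; covers B1=T, B1=F, B2=S, B2=E, B3=T, B4=T, B5=F
input #8 (w=43): events B2->E, B1->T, B2->E, B1->T, B2->S, B1->F, B3->T, B4->F, B5->F; covers B1=T, B1=F, B2=S, B2=E, B3=T, B4=F, B5=F
pool-wide coverage (9 outcomes): B1=T, B1=F, B2=S, B2=E, B3=T, B3=F, B4=T, B4=F, B5=F
checked all size-1 subsets: none covers 9 outcomes (max 7/9)
checked all size-2 subsets: none covers 9 outcomes (max 8/9)
the canonical winner is {1, 2, 3}: size 3, full 9-outcome coverage, earliest index list among size-3 covers

Answer: 3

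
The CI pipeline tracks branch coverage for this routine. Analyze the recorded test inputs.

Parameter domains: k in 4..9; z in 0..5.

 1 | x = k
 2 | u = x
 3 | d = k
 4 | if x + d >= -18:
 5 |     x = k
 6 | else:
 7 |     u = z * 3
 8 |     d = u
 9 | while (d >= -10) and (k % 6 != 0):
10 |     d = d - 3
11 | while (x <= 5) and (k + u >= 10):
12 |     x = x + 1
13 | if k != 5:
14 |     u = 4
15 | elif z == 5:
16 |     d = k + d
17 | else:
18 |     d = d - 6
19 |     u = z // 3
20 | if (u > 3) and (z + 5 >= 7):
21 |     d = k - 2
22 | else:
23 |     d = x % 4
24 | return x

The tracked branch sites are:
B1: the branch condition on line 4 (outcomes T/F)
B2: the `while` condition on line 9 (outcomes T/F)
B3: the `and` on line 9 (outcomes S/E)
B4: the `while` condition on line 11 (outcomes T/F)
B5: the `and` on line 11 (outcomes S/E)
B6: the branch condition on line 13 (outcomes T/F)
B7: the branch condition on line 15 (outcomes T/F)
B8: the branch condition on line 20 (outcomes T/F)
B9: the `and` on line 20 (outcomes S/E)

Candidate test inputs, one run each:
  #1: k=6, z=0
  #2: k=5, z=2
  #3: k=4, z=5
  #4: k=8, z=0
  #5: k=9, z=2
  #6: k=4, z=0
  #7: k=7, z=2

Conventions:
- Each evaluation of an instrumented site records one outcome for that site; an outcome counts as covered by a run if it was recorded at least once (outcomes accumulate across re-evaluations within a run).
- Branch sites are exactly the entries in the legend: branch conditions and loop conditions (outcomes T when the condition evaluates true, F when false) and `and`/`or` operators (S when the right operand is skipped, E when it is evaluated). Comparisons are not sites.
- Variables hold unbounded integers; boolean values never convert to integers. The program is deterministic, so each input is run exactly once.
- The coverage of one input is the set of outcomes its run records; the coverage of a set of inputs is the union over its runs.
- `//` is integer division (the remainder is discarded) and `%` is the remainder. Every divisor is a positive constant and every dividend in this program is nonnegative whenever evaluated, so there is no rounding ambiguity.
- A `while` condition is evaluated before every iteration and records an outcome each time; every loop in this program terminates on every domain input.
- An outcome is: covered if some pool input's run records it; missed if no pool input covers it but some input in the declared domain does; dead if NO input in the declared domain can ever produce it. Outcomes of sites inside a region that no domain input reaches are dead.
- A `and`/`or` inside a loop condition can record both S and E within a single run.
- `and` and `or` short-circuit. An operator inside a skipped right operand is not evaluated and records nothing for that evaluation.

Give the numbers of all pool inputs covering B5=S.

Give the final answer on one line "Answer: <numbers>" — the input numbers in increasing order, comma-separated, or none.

input #1 (k=6, z=0): records B5=S
input #2 (k=5, z=2): records B5=S
input #3 (k=4, z=5): does not record B5=S
input #4 (k=8, z=0): records B5=S
input #5 (k=9, z=2): records B5=S
input #6 (k=4, z=0): does not record B5=S
input #7 (k=7, z=2): records B5=S

Answer: 1, 2, 4, 5, 7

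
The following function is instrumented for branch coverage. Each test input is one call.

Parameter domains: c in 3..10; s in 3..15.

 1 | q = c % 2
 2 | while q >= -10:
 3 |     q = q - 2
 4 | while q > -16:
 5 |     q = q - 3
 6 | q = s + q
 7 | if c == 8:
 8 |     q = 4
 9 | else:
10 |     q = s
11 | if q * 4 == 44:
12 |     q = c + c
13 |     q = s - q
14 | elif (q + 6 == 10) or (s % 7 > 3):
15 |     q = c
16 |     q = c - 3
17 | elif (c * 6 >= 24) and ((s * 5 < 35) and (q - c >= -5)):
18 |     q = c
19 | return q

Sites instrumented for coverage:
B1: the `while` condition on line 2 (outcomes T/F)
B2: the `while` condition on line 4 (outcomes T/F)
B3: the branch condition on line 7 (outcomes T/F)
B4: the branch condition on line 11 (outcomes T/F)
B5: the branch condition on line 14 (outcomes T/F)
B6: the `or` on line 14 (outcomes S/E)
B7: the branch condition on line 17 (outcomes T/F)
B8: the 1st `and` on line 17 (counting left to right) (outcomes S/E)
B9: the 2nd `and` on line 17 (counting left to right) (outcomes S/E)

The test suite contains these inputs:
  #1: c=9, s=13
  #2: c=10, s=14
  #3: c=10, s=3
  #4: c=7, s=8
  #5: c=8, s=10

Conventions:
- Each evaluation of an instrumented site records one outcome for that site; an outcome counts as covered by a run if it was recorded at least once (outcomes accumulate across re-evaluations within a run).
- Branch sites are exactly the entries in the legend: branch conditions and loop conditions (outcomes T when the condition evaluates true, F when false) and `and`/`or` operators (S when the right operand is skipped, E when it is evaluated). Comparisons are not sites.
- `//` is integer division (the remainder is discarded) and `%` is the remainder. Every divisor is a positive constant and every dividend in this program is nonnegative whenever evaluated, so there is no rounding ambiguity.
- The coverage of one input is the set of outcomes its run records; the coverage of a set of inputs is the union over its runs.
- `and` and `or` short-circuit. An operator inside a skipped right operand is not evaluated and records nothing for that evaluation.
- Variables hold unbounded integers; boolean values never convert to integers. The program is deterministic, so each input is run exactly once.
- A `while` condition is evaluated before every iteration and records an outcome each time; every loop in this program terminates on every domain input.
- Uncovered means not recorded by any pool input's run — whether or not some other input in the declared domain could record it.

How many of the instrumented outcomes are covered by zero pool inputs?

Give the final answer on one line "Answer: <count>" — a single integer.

#1 (c=9, s=13) -> covered: B1=T, B1=F, B2=T, B2=F, B3=F, B4=F, B5=T, B6=E
#2 (c=10, s=14) -> covered: B1=T, B1=F, B2=T, B2=F, B3=F, B4=F, B5=F, B6=E, B7=F, B8=E, B9=S
#3 (c=10, s=3) -> covered: B1=T, B1=F, B2=T, B2=F, B3=F, B4=F, B5=F, B6=E, B7=F, B8=E, B9=E
#4 (c=7, s=8) -> covered: B1=T, B1=F, B2=T, B2=F, B3=F, B4=F, B5=F, B6=E, B7=F, B8=E, B9=S
#5 (c=8, s=10) -> covered: B1=T, B1=F, B2=T, B2=F, B3=T, B4=F, B5=T, B6=S
union over the pool: B1=T, B1=F, B2=T, B2=F, B3=T, B3=F, B4=F, B5=T, B5=F, B6=S, B6=E, B7=F, B8=E, B9=S, B9=E
uncovered (3 of 18): B4=T, B7=T, B8=S

Answer: 3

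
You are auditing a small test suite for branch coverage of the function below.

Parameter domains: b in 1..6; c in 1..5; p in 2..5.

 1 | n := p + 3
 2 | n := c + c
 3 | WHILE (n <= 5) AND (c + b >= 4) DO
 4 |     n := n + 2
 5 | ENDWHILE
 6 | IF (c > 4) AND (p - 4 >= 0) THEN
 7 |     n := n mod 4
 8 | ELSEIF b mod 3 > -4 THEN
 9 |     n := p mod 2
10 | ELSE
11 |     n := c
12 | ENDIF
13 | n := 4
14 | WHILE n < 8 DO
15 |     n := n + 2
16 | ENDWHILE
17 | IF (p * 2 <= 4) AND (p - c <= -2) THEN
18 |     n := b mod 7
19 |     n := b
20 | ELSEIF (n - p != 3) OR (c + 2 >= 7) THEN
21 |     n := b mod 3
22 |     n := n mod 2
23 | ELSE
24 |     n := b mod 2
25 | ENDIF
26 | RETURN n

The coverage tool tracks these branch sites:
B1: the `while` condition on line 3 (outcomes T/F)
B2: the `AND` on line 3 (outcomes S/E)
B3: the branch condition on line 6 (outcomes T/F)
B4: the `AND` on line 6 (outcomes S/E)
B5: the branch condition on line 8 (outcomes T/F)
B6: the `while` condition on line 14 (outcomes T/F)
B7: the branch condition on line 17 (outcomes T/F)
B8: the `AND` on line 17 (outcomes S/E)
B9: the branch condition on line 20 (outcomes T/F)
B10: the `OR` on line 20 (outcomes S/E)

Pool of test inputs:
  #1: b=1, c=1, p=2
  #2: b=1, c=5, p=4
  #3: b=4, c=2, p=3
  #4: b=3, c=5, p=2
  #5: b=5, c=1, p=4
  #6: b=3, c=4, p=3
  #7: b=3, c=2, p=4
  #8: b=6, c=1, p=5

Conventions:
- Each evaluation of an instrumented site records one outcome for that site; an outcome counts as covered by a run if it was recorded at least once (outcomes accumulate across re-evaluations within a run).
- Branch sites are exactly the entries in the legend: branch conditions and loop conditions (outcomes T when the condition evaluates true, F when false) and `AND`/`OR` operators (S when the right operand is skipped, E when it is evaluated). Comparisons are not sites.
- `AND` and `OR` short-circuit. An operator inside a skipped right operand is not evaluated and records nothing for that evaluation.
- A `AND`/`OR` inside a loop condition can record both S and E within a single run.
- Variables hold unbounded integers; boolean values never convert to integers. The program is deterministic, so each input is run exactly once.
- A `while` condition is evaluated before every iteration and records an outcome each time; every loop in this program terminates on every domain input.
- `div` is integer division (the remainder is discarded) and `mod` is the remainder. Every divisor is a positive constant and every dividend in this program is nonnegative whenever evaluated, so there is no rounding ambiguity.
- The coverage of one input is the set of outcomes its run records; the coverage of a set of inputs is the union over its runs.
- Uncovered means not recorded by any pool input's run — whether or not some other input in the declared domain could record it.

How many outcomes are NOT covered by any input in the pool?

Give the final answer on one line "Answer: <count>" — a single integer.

test 1 (b=1, c=1, p=2) fires B2->E, B1->F, B4->S, B3->F, B5->T, B6->T, B6->T, B6->F, B8->E, B7->F, B10->S, B9->T; hits B1=F, B2=E, B3=F, B4=S, B5=T, B6=T, B6=F, B7=F, B8=E, B9=T, B10=S
test 2 (b=1, c=5, p=4) fires B2->S, B1->F, B4->E, B3->T, B6->T, B6->T, B6->F, B8->S, B7->F, B10->S, B9->T; hits B1=F, B2=S, B3=T, B4=E, B6=T, B6=F, B7=F, B8=S, B9=T, B10=S
test 3 (b=4, c=2, p=3) fires B2->E, B1->T, B2->S, B1->F, B4->S, B3->F, B5->T, B6->T, B6->T, B6->F, B8->S, B7->F, B10->S, B9->T; hits B1=T, B1=F, B2=S, B2=E, B3=F, B4=S, B5=T, B6=T, B6=F, B7=F, B8=S, B9=T, B10=S
test 4 (b=3, c=5, p=2) fires B2->S, B1->F, B4->E, B3->F, B5->T, B6->T, B6->T, B6->F, B8->E, B7->T; hits B1=F, B2=S, B3=F, B4=E, B5=T, B6=T, B6=F, B7=T, B8=E
test 5 (b=5, c=1, p=4) fires B2->E, B1->T, B2->E, B1->T, B2->S, B1->F, B4->S, B3->F, B5->T, B6->T, B6->T, B6->F, B8->S, B7->F, ...; hits B1=T, B1=F, B2=S, B2=E, B3=F, B4=S, B5=T, B6=T, B6=F, B7=F, B8=S, B9=T, B10=S
test 6 (b=3, c=4, p=3) fires B2->S, B1->F, B4->S, B3->F, B5->T, B6->T, B6->T, B6->F, B8->S, B7->F, B10->S, B9->T; hits B1=F, B2=S, B3=F, B4=S, B5=T, B6=T, B6=F, B7=F, B8=S, B9=T, B10=S
test 7 (b=3, c=2, p=4) fires B2->E, B1->T, B2->S, B1->F, B4->S, B3->F, B5->T, B6->T, B6->T, B6->F, B8->S, B7->F, B10->S, B9->T; hits B1=T, B1=F, B2=S, B2=E, B3=F, B4=S, B5=T, B6=T, B6=F, B7=F, B8=S, B9=T, B10=S
test 8 (b=6, c=1, p=5) fires B2->E, B1->T, B2->E, B1->T, B2->S, B1->F, B4->S, B3->F, B5->T, B6->T, B6->T, B6->F, B8->S, B7->F, ...; hits B1=T, B1=F, B2=S, B2=E, B3=F, B4=S, B5=T, B6=T, B6=F, B7=F, B8=S, B9=F, B10=E
union over the pool: B1=T, B1=F, B2=S, B2=E, B3=T, B3=F, B4=S, B4=E, B5=T, B6=T, B6=F, B7=T, B7=F, B8=S, B8=E, B9=T, B9=F, B10=S, B10=E
uncovered (1 of 20): B5=F

Answer: 1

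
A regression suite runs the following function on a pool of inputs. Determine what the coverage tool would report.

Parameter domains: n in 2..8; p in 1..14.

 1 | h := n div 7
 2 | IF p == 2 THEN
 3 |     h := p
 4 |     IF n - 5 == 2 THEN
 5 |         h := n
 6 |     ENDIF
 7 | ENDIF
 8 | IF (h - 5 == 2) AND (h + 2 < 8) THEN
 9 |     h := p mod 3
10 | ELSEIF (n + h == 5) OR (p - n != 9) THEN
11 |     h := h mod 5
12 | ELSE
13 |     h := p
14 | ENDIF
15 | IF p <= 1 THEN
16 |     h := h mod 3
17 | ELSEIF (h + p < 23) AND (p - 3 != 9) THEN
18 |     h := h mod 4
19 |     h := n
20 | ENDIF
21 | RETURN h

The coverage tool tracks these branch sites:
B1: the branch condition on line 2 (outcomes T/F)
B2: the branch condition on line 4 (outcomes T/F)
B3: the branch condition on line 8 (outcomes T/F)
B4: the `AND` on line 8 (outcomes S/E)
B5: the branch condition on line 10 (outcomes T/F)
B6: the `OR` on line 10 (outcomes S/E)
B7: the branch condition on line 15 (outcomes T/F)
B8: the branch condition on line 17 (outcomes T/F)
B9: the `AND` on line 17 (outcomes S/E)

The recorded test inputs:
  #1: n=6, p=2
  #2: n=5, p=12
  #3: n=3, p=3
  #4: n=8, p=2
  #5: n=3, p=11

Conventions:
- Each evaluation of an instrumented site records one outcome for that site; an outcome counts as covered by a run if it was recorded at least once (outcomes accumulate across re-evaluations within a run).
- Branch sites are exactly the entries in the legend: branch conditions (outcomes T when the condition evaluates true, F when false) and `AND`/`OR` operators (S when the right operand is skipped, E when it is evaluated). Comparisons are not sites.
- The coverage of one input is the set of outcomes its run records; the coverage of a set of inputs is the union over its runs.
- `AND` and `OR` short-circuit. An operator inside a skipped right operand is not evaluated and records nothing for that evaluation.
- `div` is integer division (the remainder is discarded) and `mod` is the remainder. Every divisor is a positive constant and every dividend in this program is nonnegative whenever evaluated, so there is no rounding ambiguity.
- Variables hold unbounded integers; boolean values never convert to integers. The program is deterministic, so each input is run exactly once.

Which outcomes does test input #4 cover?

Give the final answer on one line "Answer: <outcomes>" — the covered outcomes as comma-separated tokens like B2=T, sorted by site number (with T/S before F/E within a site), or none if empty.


Simulating input #4 (n=8, p=2) step by step:
  B1->T, B2->F, B4->S, B3->F, B6->E, B5->T, B7->F, B9->E, B8->T
distinct outcomes covered: B1=T, B2=F, B3=F, B4=S, B5=T, B6=E, B7=F, B8=T, B9=E
Answer: B1=T, B2=F, B3=F, B4=S, B5=T, B6=E, B7=F, B8=T, B9=E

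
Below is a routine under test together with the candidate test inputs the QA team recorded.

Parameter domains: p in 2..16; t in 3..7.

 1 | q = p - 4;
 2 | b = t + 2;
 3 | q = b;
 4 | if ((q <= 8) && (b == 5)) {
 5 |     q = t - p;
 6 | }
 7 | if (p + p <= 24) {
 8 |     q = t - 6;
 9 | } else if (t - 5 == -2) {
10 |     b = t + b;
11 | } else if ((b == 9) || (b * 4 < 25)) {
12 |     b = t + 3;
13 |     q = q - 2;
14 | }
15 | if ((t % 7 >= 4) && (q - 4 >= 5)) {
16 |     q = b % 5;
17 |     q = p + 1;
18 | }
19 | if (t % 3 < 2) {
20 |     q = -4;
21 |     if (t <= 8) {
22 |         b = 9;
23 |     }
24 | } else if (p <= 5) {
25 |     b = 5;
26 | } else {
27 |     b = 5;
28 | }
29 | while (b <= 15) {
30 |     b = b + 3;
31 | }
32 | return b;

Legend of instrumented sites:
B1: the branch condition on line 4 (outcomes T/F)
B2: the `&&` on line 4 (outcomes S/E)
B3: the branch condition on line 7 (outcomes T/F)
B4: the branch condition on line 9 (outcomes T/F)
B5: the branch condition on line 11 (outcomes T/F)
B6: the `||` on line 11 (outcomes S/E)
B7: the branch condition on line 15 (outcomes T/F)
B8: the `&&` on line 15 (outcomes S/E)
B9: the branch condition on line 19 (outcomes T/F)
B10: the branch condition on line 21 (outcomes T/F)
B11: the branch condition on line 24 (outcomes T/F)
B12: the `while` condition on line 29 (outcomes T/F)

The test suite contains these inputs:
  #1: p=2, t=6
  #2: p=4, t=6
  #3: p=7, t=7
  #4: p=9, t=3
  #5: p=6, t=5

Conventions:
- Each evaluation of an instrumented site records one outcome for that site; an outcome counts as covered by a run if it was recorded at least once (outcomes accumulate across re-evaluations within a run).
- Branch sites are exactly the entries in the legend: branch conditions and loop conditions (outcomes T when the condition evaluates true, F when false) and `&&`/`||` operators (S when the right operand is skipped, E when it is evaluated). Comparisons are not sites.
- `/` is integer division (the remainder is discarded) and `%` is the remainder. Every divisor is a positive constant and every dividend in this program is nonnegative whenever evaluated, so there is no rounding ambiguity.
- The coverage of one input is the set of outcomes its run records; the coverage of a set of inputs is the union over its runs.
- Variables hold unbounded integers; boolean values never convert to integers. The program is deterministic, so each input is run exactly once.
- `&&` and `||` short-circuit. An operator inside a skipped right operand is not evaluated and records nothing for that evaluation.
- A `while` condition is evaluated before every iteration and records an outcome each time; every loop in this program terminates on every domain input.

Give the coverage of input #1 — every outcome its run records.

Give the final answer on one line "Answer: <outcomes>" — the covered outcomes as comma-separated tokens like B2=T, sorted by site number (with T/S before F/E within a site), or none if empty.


Event log for input #1 (p=2, t=6):
  B2->E, B1->F, B3->T, B8->E, B7->F, B9->T, B10->T, B12->T, B12->T, B12->T
  B12->F
deduplicating events, the covered set is: B1=F, B2=E, B3=T, B7=F, B8=E, B9=T, B10=T, B12=T, B12=F
Answer: B1=F, B2=E, B3=T, B7=F, B8=E, B9=T, B10=T, B12=T, B12=F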